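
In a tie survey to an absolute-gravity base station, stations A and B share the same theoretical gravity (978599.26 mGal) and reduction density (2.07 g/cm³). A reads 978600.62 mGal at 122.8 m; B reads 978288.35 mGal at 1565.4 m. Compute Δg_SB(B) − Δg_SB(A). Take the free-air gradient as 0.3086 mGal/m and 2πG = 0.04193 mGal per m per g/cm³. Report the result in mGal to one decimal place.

Δg_SB(A) = 978600.62 − 978599.26 + 0.3086×122.8 − 0.04193×2.07×122.8 = 28.60 mGal
Δg_SB(B) = 978288.35 − 978599.26 + 0.3086×1565.4 − 0.04193×2.07×1565.4 = 36.30 mGal
Difference = 36.30 − (28.60) = 7.70 mGal

7.7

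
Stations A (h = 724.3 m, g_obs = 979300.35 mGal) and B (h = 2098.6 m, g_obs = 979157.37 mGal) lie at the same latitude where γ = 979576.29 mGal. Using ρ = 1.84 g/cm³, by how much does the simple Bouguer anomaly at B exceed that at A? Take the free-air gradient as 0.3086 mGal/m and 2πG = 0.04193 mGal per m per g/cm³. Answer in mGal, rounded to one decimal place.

175.1

Δg_SB(A) = 979300.35 − 979576.29 + 0.3086×724.3 − 0.04193×1.84×724.3 = -108.30 mGal
Δg_SB(B) = 979157.37 − 979576.29 + 0.3086×2098.6 − 0.04193×1.84×2098.6 = 66.80 mGal
Difference = 66.80 − (-108.30) = 175.10 mGal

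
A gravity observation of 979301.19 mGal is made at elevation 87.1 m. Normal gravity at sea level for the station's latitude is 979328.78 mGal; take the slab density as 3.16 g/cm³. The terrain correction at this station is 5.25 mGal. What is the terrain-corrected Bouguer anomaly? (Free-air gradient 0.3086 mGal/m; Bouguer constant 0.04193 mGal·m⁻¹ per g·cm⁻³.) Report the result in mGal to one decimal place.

Free-air correction = 0.3086 × 87.1 = 26.88 mGal
Free-air anomaly = 979301.19 − 979328.78 + (26.88) = -0.71 mGal
Bouguer slab correction = 0.04193 × 3.16 × 87.1 = 11.54 mGal
Simple Bouguer anomaly = -0.71 − (11.54) = -12.25 mGal
Complete Bouguer anomaly = -12.25 + 5.25 = -7.00 mGal

-7.0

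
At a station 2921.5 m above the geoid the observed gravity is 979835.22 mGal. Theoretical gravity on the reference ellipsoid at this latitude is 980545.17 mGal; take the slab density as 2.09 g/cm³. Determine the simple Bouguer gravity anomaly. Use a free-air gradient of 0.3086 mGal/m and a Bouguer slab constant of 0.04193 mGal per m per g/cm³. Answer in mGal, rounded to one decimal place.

-64.4

Free-air correction = 0.3086 × 2921.5 = 901.57 mGal
Free-air anomaly = 979835.22 − 980545.17 + (901.57) = 191.62 mGal
Bouguer slab correction = 0.04193 × 2.09 × 2921.5 = 256.02 mGal
Simple Bouguer anomaly = 191.62 − (256.02) = -64.40 mGal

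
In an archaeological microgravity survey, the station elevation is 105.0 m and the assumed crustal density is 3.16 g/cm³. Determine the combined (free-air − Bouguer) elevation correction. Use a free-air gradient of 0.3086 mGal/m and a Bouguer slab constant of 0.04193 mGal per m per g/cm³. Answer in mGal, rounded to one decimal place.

Combined gradient = 0.3086 − 0.04193 × 3.16 = 0.1761012 mGal/m
Combined elevation correction = 0.1761012 × 105.0 = 18.5 mGal

18.5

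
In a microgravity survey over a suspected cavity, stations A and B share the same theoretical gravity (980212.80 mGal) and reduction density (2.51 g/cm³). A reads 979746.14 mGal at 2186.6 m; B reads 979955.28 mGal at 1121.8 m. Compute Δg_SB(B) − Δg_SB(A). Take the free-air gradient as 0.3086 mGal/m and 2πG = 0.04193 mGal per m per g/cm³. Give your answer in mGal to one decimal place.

Δg_SB(A) = 979746.14 − 980212.80 + 0.3086×2186.6 − 0.04193×2.51×2186.6 = -22.00 mGal
Δg_SB(B) = 979955.28 − 980212.80 + 0.3086×1121.8 − 0.04193×2.51×1121.8 = -29.40 mGal
Difference = -29.40 − (-22.00) = -7.40 mGal

-7.4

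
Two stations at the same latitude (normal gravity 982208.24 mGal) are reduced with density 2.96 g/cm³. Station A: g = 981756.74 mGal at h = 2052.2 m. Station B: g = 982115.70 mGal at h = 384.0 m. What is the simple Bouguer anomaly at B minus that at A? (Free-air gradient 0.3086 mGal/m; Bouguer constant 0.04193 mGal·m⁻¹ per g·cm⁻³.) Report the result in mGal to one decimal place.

51.2

Δg_SB(A) = 981756.74 − 982208.24 + 0.3086×2052.2 − 0.04193×2.96×2052.2 = -72.90 mGal
Δg_SB(B) = 982115.70 − 982208.24 + 0.3086×384.0 − 0.04193×2.96×384.0 = -21.70 mGal
Difference = -21.70 − (-72.90) = 51.20 mGal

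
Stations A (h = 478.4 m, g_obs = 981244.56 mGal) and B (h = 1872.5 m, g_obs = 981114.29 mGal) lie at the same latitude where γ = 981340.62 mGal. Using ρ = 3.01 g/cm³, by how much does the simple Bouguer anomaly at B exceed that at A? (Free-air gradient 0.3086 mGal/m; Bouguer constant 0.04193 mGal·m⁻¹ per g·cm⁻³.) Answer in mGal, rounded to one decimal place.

124.0

Δg_SB(A) = 981244.56 − 981340.62 + 0.3086×478.4 − 0.04193×3.01×478.4 = -8.80 mGal
Δg_SB(B) = 981114.29 − 981340.62 + 0.3086×1872.5 − 0.04193×3.01×1872.5 = 115.20 mGal
Difference = 115.20 − (-8.80) = 124.00 mGal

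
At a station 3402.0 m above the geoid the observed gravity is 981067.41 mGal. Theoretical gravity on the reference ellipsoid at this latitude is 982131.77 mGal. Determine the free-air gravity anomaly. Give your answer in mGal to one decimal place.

Free-air correction = 0.3086 × 3402.0 = 1049.86 mGal
Free-air anomaly = 981067.41 − 982131.77 + (1049.86) = -14.50 mGal

-14.5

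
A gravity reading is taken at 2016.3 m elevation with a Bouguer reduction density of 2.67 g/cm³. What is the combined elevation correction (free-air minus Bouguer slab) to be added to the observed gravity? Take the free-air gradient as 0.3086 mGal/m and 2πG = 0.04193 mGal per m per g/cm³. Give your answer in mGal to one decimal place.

396.5

Combined gradient = 0.3086 − 0.04193 × 2.67 = 0.1966469 mGal/m
Combined elevation correction = 0.1966469 × 2016.3 = 396.5 mGal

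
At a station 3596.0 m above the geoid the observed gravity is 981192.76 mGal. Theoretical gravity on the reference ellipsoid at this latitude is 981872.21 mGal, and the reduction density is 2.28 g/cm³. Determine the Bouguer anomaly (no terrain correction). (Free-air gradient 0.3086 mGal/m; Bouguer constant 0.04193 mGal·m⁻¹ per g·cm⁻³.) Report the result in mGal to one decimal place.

Free-air correction = 0.3086 × 3596.0 = 1109.73 mGal
Free-air anomaly = 981192.76 − 981872.21 + (1109.73) = 430.28 mGal
Bouguer slab correction = 0.04193 × 2.28 × 3596.0 = 343.78 mGal
Simple Bouguer anomaly = 430.28 − (343.78) = 86.50 mGal

86.5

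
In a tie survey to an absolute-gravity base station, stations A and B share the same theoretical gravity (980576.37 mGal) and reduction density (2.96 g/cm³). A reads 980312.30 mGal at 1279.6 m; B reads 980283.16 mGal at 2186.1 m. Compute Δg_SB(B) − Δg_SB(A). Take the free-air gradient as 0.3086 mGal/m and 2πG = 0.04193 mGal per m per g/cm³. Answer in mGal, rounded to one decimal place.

Δg_SB(A) = 980312.30 − 980576.37 + 0.3086×1279.6 − 0.04193×2.96×1279.6 = -28.00 mGal
Δg_SB(B) = 980283.16 − 980576.37 + 0.3086×2186.1 − 0.04193×2.96×2186.1 = 110.10 mGal
Difference = 110.10 − (-28.00) = 138.10 mGal

138.1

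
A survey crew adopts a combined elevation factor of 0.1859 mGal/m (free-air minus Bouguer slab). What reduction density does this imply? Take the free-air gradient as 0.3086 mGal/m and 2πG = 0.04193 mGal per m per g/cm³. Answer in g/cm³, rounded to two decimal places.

2.93

0.1859 = 0.3086 − 0.04193 × ρ
ρ = (0.3086 − 0.1859) / 0.04193 = 2.93 g/cm³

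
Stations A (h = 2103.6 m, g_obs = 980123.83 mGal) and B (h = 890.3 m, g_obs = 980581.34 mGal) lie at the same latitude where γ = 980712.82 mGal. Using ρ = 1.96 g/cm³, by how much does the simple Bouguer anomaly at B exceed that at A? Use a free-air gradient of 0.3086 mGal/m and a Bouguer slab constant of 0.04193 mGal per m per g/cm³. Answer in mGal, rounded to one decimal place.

Δg_SB(A) = 980123.83 − 980712.82 + 0.3086×2103.6 − 0.04193×1.96×2103.6 = -112.70 mGal
Δg_SB(B) = 980581.34 − 980712.82 + 0.3086×890.3 − 0.04193×1.96×890.3 = 70.10 mGal
Difference = 70.10 − (-112.70) = 182.80 mGal

182.8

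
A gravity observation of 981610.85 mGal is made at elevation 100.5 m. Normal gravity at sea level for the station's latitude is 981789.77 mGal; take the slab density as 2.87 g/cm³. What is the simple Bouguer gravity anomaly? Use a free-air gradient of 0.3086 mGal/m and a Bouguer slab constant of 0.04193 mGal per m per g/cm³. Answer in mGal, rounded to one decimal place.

-160.0

Free-air correction = 0.3086 × 100.5 = 31.01 mGal
Free-air anomaly = 981610.85 − 981789.77 + (31.01) = -147.91 mGal
Bouguer slab correction = 0.04193 × 2.87 × 100.5 = 12.09 mGal
Simple Bouguer anomaly = -147.91 − (12.09) = -160.00 mGal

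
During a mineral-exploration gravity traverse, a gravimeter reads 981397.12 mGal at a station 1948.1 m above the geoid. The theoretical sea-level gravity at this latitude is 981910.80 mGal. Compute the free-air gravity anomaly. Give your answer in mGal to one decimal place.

87.5

Free-air correction = 0.3086 × 1948.1 = 601.18 mGal
Free-air anomaly = 981397.12 − 981910.80 + (601.18) = 87.50 mGal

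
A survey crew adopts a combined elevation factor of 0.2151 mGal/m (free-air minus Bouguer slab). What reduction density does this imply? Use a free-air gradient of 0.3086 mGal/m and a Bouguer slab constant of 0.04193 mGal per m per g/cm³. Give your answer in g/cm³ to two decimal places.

2.23

0.2151 = 0.3086 − 0.04193 × ρ
ρ = (0.3086 − 0.2151) / 0.04193 = 2.23 g/cm³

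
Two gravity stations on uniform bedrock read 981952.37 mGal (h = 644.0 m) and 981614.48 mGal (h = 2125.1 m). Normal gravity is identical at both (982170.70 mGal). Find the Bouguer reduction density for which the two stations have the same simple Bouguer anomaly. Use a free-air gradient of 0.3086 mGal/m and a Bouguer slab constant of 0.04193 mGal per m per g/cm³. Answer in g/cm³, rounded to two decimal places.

Δg_obs = 981614.48 − 981952.37 = -337.89 mGal over Δh = 2125.1 − 644.0 = 1481.1 m
Equal Bouguer anomalies ⇒ Δg_obs + (0.3086 − 0.04193ρ)·Δh = 0
0.3086 − 0.04193ρ = −Δg_obs/Δh = 0.22813
ρ = (0.3086 − 0.22813) / 0.04193 = 1.92 g/cm³

1.92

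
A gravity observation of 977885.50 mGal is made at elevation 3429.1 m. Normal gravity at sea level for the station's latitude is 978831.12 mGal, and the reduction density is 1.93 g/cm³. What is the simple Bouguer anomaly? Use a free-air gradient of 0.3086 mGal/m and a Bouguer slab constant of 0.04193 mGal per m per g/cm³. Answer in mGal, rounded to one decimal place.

-164.9

Free-air correction = 0.3086 × 3429.1 = 1058.22 mGal
Free-air anomaly = 977885.50 − 978831.12 + (1058.22) = 112.60 mGal
Bouguer slab correction = 0.04193 × 1.93 × 3429.1 = 277.50 mGal
Simple Bouguer anomaly = 112.60 − (277.50) = -164.90 mGal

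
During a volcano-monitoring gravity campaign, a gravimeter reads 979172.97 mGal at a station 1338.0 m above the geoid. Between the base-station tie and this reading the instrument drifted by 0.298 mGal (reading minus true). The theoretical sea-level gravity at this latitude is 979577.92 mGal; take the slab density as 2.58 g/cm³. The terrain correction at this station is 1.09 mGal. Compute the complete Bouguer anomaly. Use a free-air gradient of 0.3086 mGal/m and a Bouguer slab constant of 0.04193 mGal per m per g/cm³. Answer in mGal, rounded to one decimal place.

Drift-corrected reading = 979172.97 − (0.298) = 979172.672 mGal
Free-air correction = 0.3086 × 1338.0 = 412.91 mGal
Free-air anomaly = 979172.672 − 979577.92 + (412.91) = 7.662 mGal
Bouguer slab correction = 0.04193 × 2.58 × 1338.0 = 144.74 mGal
Simple Bouguer anomaly = 7.662 − (144.74) = -137.078 mGal
Complete Bouguer anomaly = -137.078 + 1.09 = -135.988 mGal

-136.0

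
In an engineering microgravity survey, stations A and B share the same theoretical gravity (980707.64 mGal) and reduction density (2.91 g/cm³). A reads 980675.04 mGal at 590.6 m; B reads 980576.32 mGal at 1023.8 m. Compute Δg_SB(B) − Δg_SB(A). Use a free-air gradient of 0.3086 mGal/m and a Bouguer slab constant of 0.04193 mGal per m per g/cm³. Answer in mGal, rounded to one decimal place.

Δg_SB(A) = 980675.04 − 980707.64 + 0.3086×590.6 − 0.04193×2.91×590.6 = 77.60 mGal
Δg_SB(B) = 980576.32 − 980707.64 + 0.3086×1023.8 − 0.04193×2.91×1023.8 = 59.70 mGal
Difference = 59.70 − (77.60) = -17.90 mGal

-17.9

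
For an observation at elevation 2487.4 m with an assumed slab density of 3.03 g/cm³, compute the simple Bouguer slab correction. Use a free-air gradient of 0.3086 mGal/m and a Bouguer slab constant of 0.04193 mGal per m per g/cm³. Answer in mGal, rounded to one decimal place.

316.0

Bouguer slab correction = 0.04193 × 3.03 × 2487.4 = 316.0 mGal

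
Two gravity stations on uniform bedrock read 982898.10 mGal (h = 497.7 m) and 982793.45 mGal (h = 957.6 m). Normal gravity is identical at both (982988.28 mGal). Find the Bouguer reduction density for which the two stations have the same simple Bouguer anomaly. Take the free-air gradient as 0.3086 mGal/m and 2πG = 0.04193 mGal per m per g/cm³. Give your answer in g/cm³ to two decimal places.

1.93

Δg_obs = 982793.45 − 982898.10 = -104.65 mGal over Δh = 957.6 − 497.7 = 459.9 m
Equal Bouguer anomalies ⇒ Δg_obs + (0.3086 − 0.04193ρ)·Δh = 0
0.3086 − 0.04193ρ = −Δg_obs/Δh = 0.22755
ρ = (0.3086 − 0.22755) / 0.04193 = 1.93 g/cm³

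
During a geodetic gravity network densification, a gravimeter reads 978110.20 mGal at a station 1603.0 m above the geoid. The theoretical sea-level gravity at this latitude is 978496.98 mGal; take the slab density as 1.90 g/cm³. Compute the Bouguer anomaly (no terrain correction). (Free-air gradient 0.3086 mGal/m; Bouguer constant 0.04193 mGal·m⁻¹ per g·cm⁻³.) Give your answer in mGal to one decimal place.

Free-air correction = 0.3086 × 1603.0 = 494.69 mGal
Free-air anomaly = 978110.20 − 978496.98 + (494.69) = 107.91 mGal
Bouguer slab correction = 0.04193 × 1.90 × 1603.0 = 127.71 mGal
Simple Bouguer anomaly = 107.91 − (127.71) = -19.80 mGal

-19.8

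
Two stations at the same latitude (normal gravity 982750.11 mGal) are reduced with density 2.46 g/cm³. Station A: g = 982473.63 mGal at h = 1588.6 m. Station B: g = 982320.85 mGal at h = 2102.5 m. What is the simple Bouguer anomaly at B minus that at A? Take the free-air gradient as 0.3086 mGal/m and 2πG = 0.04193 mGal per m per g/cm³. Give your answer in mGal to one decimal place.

Δg_SB(A) = 982473.63 − 982750.11 + 0.3086×1588.6 − 0.04193×2.46×1588.6 = 49.90 mGal
Δg_SB(B) = 982320.85 − 982750.11 + 0.3086×2102.5 − 0.04193×2.46×2102.5 = 2.70 mGal
Difference = 2.70 − (49.90) = -47.20 mGal

-47.2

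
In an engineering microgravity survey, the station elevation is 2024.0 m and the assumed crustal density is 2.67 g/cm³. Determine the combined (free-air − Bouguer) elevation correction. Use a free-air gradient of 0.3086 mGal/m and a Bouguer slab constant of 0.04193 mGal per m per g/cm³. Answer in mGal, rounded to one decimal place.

Combined gradient = 0.3086 − 0.04193 × 2.67 = 0.1966469 mGal/m
Combined elevation correction = 0.1966469 × 2024.0 = 398.0 mGal

398.0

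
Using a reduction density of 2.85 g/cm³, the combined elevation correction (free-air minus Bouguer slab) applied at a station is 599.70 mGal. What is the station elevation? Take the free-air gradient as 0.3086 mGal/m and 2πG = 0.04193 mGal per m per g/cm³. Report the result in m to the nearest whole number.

3171

Combined gradient = 0.3086 − 0.04193 × 2.85 = 0.1890995 mGal/m
h = 599.70 / 0.1890995 = 3171.35 m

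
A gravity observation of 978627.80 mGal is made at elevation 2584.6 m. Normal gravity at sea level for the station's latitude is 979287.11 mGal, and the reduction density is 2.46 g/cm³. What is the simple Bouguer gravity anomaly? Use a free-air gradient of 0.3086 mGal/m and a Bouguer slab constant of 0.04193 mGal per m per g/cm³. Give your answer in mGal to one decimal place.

-128.3

Free-air correction = 0.3086 × 2584.6 = 797.61 mGal
Free-air anomaly = 978627.80 − 979287.11 + (797.61) = 138.30 mGal
Bouguer slab correction = 0.04193 × 2.46 × 2584.6 = 266.60 mGal
Simple Bouguer anomaly = 138.30 − (266.60) = -128.30 mGal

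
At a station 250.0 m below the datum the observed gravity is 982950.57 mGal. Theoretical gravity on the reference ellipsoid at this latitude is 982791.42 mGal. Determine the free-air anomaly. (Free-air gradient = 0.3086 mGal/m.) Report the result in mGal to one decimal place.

82.0

Free-air correction = 0.3086 × -250.0 = -77.15 mGal
Free-air anomaly = 982950.57 − 982791.42 + (-77.15) = 82.00 mGal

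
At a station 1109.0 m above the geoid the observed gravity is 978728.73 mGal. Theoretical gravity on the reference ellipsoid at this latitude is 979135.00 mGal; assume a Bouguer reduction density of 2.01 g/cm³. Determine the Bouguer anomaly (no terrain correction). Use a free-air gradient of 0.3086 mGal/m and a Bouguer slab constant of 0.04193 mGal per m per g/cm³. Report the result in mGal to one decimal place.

-157.5

Free-air correction = 0.3086 × 1109.0 = 342.24 mGal
Free-air anomaly = 978728.73 − 979135.00 + (342.24) = -64.03 mGal
Bouguer slab correction = 0.04193 × 2.01 × 1109.0 = 93.47 mGal
Simple Bouguer anomaly = -64.03 − (93.47) = -157.50 mGal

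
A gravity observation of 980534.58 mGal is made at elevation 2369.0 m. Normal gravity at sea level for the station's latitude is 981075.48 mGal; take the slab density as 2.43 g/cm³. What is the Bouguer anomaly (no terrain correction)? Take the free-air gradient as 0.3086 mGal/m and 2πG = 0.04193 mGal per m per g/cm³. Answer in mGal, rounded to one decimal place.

-51.2

Free-air correction = 0.3086 × 2369.0 = 731.07 mGal
Free-air anomaly = 980534.58 − 981075.48 + (731.07) = 190.17 mGal
Bouguer slab correction = 0.04193 × 2.43 × 2369.0 = 241.38 mGal
Simple Bouguer anomaly = 190.17 − (241.38) = -51.21 mGal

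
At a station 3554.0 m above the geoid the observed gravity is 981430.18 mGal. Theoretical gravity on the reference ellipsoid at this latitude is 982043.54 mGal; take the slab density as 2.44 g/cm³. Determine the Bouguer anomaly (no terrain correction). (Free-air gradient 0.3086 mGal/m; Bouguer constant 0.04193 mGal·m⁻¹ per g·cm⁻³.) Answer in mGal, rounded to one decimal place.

Free-air correction = 0.3086 × 3554.0 = 1096.76 mGal
Free-air anomaly = 981430.18 − 982043.54 + (1096.76) = 483.40 mGal
Bouguer slab correction = 0.04193 × 2.44 × 3554.0 = 363.61 mGal
Simple Bouguer anomaly = 483.40 − (363.61) = 119.79 mGal

119.8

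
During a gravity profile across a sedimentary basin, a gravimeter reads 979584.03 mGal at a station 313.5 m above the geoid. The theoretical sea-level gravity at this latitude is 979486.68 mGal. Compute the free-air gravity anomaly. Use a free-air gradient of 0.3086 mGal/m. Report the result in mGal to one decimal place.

Free-air correction = 0.3086 × 313.5 = 96.75 mGal
Free-air anomaly = 979584.03 − 979486.68 + (96.75) = 194.10 mGal

194.1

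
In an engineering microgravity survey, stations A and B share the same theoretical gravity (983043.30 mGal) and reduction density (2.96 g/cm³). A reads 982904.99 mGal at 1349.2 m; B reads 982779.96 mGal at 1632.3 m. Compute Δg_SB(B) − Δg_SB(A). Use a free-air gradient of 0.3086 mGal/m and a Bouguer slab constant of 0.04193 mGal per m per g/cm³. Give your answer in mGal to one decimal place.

-72.8

Δg_SB(A) = 982904.99 − 983043.30 + 0.3086×1349.2 − 0.04193×2.96×1349.2 = 110.60 mGal
Δg_SB(B) = 982779.96 − 983043.30 + 0.3086×1632.3 − 0.04193×2.96×1632.3 = 37.80 mGal
Difference = 37.80 − (110.60) = -72.80 mGal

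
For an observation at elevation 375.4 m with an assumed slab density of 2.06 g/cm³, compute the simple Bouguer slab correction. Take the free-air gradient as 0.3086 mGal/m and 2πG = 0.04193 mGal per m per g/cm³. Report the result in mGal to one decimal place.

Bouguer slab correction = 0.04193 × 2.06 × 375.4 = 32.4 mGal

32.4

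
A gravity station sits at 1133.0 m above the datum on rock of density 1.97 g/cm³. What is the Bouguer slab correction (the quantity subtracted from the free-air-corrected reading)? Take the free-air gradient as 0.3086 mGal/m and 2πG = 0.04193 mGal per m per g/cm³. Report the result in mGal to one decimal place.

93.6

Bouguer slab correction = 0.04193 × 1.97 × 1133.0 = 93.6 mGal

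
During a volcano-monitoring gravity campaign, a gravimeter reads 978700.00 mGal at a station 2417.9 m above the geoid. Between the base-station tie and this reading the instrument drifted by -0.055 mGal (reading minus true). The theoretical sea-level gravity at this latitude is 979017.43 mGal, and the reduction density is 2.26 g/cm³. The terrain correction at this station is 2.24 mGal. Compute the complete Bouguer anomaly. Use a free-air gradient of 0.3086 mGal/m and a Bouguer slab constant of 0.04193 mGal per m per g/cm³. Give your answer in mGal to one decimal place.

201.9

Drift-corrected reading = 978700.00 − (-0.055) = 978700.055 mGal
Free-air correction = 0.3086 × 2417.9 = 746.16 mGal
Free-air anomaly = 978700.055 − 979017.43 + (746.16) = 428.785 mGal
Bouguer slab correction = 0.04193 × 2.26 × 2417.9 = 229.12 mGal
Simple Bouguer anomaly = 428.785 − (229.12) = 199.665 mGal
Complete Bouguer anomaly = 199.665 + 2.24 = 201.905 mGal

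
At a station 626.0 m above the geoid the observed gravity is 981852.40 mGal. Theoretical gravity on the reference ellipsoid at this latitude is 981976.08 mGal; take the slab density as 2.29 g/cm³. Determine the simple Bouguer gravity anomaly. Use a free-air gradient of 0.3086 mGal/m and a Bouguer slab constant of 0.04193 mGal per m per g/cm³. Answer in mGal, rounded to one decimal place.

9.4

Free-air correction = 0.3086 × 626.0 = 193.18 mGal
Free-air anomaly = 981852.40 − 981976.08 + (193.18) = 69.50 mGal
Bouguer slab correction = 0.04193 × 2.29 × 626.0 = 60.11 mGal
Simple Bouguer anomaly = 69.50 − (60.11) = 9.39 mGal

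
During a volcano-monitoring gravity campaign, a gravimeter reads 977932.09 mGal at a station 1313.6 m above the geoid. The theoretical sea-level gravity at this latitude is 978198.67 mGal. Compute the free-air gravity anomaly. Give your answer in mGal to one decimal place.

Free-air correction = 0.3086 × 1313.6 = 405.38 mGal
Free-air anomaly = 977932.09 − 978198.67 + (405.38) = 138.80 mGal

138.8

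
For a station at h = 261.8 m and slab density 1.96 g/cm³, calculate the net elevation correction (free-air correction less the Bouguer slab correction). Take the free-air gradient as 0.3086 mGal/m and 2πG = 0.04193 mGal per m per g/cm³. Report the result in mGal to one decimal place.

Combined gradient = 0.3086 − 0.04193 × 1.96 = 0.2264172 mGal/m
Combined elevation correction = 0.2264172 × 261.8 = 59.3 mGal

59.3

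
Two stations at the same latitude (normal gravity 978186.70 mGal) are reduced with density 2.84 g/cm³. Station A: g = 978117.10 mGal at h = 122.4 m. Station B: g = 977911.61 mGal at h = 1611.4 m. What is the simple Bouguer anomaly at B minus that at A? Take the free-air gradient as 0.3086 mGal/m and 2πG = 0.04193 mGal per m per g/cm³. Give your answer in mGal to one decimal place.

76.7

Δg_SB(A) = 978117.10 − 978186.70 + 0.3086×122.4 − 0.04193×2.84×122.4 = -46.40 mGal
Δg_SB(B) = 977911.61 − 978186.70 + 0.3086×1611.4 − 0.04193×2.84×1611.4 = 30.30 mGal
Difference = 30.30 − (-46.40) = 76.70 mGal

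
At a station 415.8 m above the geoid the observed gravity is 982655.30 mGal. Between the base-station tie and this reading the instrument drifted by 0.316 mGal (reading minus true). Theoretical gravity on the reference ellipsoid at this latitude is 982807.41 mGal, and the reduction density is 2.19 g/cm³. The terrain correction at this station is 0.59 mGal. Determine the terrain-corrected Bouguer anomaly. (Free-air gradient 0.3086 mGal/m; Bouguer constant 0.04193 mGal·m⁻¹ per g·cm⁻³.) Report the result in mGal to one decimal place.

Drift-corrected reading = 982655.30 − (0.316) = 982654.984 mGal
Free-air correction = 0.3086 × 415.8 = 128.32 mGal
Free-air anomaly = 982654.984 − 982807.41 + (128.32) = -24.106 mGal
Bouguer slab correction = 0.04193 × 2.19 × 415.8 = 38.18 mGal
Simple Bouguer anomaly = -24.106 − (38.18) = -62.286 mGal
Complete Bouguer anomaly = -62.286 + 0.59 = -61.696 mGal

-61.7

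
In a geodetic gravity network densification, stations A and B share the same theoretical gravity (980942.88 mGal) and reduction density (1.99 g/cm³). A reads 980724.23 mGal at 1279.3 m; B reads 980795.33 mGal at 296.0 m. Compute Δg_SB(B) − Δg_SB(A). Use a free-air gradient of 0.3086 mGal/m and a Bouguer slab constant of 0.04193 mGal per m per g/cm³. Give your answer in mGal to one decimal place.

Δg_SB(A) = 980724.23 − 980942.88 + 0.3086×1279.3 − 0.04193×1.99×1279.3 = 69.40 mGal
Δg_SB(B) = 980795.33 − 980942.88 + 0.3086×296.0 − 0.04193×1.99×296.0 = -80.90 mGal
Difference = -80.90 − (69.40) = -150.30 mGal

-150.3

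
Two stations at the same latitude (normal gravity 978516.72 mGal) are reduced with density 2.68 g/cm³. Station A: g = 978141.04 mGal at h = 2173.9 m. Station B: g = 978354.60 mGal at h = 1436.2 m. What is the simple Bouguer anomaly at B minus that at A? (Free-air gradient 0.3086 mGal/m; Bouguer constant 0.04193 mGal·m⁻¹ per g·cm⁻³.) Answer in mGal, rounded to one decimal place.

Δg_SB(A) = 978141.04 − 978516.72 + 0.3086×2173.9 − 0.04193×2.68×2173.9 = 50.90 mGal
Δg_SB(B) = 978354.60 − 978516.72 + 0.3086×1436.2 − 0.04193×2.68×1436.2 = 119.70 mGal
Difference = 119.70 − (50.90) = 68.80 mGal

68.8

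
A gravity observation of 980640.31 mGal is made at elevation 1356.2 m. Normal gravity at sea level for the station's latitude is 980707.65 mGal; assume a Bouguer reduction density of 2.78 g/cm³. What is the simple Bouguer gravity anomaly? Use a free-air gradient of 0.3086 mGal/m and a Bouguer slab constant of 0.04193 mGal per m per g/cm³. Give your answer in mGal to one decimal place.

193.1

Free-air correction = 0.3086 × 1356.2 = 418.52 mGal
Free-air anomaly = 980640.31 − 980707.65 + (418.52) = 351.18 mGal
Bouguer slab correction = 0.04193 × 2.78 × 1356.2 = 158.09 mGal
Simple Bouguer anomaly = 351.18 − (158.09) = 193.09 mGal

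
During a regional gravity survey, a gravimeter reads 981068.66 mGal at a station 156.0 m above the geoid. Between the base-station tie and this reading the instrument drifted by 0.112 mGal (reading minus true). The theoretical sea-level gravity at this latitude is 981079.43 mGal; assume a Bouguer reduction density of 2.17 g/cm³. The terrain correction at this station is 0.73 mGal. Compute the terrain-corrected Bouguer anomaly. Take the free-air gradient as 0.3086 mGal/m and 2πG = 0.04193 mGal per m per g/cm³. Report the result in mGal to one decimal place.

23.8

Drift-corrected reading = 981068.66 − (0.112) = 981068.548 mGal
Free-air correction = 0.3086 × 156.0 = 48.14 mGal
Free-air anomaly = 981068.548 − 981079.43 + (48.14) = 37.258 mGal
Bouguer slab correction = 0.04193 × 2.17 × 156.0 = 14.19 mGal
Simple Bouguer anomaly = 37.258 − (14.19) = 23.068 mGal
Complete Bouguer anomaly = 23.068 + 0.73 = 23.798 mGal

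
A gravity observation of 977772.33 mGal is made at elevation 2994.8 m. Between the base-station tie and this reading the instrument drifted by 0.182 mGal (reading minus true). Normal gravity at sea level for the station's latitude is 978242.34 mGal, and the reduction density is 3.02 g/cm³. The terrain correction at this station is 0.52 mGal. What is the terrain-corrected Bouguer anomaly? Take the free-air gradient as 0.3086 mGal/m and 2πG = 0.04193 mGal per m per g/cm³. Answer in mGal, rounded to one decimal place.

75.3

Drift-corrected reading = 977772.33 − (0.182) = 977772.148 mGal
Free-air correction = 0.3086 × 2994.8 = 924.20 mGal
Free-air anomaly = 977772.148 − 978242.34 + (924.20) = 454.008 mGal
Bouguer slab correction = 0.04193 × 3.02 × 2994.8 = 379.23 mGal
Simple Bouguer anomaly = 454.008 − (379.23) = 74.778 mGal
Complete Bouguer anomaly = 74.778 + 0.52 = 75.298 mGal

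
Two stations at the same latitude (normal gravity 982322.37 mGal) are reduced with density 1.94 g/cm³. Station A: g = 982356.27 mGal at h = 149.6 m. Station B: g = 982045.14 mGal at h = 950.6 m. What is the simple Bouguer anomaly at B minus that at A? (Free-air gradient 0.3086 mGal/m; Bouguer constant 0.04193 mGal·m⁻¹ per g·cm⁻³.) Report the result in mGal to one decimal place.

-129.1

Δg_SB(A) = 982356.27 − 982322.37 + 0.3086×149.6 − 0.04193×1.94×149.6 = 67.90 mGal
Δg_SB(B) = 982045.14 − 982322.37 + 0.3086×950.6 − 0.04193×1.94×950.6 = -61.20 mGal
Difference = -61.20 − (67.90) = -129.10 mGal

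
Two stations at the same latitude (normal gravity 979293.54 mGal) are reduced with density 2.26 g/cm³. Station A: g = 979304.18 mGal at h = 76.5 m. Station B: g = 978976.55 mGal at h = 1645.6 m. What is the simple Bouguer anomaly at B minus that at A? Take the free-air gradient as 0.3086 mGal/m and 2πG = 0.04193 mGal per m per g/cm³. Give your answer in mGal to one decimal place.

7.9

Δg_SB(A) = 979304.18 − 979293.54 + 0.3086×76.5 − 0.04193×2.26×76.5 = 27.00 mGal
Δg_SB(B) = 978976.55 − 979293.54 + 0.3086×1645.6 − 0.04193×2.26×1645.6 = 34.90 mGal
Difference = 34.90 − (27.00) = 7.90 mGal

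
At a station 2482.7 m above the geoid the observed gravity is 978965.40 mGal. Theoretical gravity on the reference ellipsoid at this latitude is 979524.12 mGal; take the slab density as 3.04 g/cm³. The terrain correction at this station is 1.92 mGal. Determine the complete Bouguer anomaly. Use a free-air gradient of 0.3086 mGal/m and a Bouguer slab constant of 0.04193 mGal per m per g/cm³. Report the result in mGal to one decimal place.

Free-air correction = 0.3086 × 2482.7 = 766.16 mGal
Free-air anomaly = 978965.40 − 979524.12 + (766.16) = 207.44 mGal
Bouguer slab correction = 0.04193 × 3.04 × 2482.7 = 316.46 mGal
Simple Bouguer anomaly = 207.44 − (316.46) = -109.02 mGal
Complete Bouguer anomaly = -109.02 + 1.92 = -107.10 mGal

-107.1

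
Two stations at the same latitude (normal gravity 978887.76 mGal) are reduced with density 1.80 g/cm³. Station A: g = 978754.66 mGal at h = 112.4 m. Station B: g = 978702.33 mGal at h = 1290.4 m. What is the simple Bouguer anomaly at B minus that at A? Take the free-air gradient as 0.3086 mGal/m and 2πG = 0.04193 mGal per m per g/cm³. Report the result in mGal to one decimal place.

Δg_SB(A) = 978754.66 − 978887.76 + 0.3086×112.4 − 0.04193×1.80×112.4 = -106.90 mGal
Δg_SB(B) = 978702.33 − 978887.76 + 0.3086×1290.4 − 0.04193×1.80×1290.4 = 115.40 mGal
Difference = 115.40 − (-106.90) = 222.30 mGal

222.3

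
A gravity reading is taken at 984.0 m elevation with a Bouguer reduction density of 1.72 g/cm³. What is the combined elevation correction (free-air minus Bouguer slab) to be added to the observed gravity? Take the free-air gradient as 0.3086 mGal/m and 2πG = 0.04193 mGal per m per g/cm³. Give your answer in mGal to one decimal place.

232.7

Combined gradient = 0.3086 − 0.04193 × 1.72 = 0.2364804 mGal/m
Combined elevation correction = 0.2364804 × 984.0 = 232.7 mGal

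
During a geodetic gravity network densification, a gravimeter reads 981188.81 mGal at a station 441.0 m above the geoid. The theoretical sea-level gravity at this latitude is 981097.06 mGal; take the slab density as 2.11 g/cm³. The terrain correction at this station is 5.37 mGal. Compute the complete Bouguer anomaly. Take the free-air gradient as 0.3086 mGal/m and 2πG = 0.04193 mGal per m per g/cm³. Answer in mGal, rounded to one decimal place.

Free-air correction = 0.3086 × 441.0 = 136.09 mGal
Free-air anomaly = 981188.81 − 981097.06 + (136.09) = 227.84 mGal
Bouguer slab correction = 0.04193 × 2.11 × 441.0 = 39.02 mGal
Simple Bouguer anomaly = 227.84 − (39.02) = 188.82 mGal
Complete Bouguer anomaly = 188.82 + 5.37 = 194.19 mGal

194.2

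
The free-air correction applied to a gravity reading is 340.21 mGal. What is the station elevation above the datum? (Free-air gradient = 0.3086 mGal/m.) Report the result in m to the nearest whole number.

1102

h = 340.21 / 0.3086 = 1102.43 m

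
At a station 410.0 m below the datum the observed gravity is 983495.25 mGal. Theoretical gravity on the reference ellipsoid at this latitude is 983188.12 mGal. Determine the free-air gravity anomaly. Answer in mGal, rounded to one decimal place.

Free-air correction = 0.3086 × -410.0 = -126.53 mGal
Free-air anomaly = 983495.25 − 983188.12 + (-126.53) = 180.60 mGal

180.6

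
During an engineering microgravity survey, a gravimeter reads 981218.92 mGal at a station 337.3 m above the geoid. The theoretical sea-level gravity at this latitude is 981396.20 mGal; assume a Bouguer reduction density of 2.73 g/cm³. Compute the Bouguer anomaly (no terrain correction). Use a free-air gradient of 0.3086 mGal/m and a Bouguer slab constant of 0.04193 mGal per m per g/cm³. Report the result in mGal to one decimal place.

-111.8

Free-air correction = 0.3086 × 337.3 = 104.09 mGal
Free-air anomaly = 981218.92 − 981396.20 + (104.09) = -73.19 mGal
Bouguer slab correction = 0.04193 × 2.73 × 337.3 = 38.61 mGal
Simple Bouguer anomaly = -73.19 − (38.61) = -111.80 mGal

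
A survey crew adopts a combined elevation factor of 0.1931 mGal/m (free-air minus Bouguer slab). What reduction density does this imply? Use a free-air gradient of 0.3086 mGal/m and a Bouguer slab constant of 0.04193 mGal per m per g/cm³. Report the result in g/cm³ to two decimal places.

2.75

0.1931 = 0.3086 − 0.04193 × ρ
ρ = (0.3086 − 0.1931) / 0.04193 = 2.75 g/cm³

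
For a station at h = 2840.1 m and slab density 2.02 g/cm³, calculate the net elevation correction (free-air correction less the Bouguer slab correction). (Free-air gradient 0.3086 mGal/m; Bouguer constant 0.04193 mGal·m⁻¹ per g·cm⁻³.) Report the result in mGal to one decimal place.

635.9

Combined gradient = 0.3086 − 0.04193 × 2.02 = 0.2239014 mGal/m
Combined elevation correction = 0.2239014 × 2840.1 = 635.9 mGal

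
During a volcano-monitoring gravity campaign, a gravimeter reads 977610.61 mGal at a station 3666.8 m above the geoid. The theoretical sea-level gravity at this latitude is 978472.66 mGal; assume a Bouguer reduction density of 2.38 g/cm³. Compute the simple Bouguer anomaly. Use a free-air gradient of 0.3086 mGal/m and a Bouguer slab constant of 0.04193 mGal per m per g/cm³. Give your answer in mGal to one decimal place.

-96.4

Free-air correction = 0.3086 × 3666.8 = 1131.57 mGal
Free-air anomaly = 977610.61 − 978472.66 + (1131.57) = 269.52 mGal
Bouguer slab correction = 0.04193 × 2.38 × 3666.8 = 365.92 mGal
Simple Bouguer anomaly = 269.52 − (365.92) = -96.40 mGal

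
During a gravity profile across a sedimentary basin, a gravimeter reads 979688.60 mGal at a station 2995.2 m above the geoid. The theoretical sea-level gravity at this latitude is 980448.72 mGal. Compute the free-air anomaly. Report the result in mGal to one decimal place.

Free-air correction = 0.3086 × 2995.2 = 924.32 mGal
Free-air anomaly = 979688.60 − 980448.72 + (924.32) = 164.20 mGal

164.2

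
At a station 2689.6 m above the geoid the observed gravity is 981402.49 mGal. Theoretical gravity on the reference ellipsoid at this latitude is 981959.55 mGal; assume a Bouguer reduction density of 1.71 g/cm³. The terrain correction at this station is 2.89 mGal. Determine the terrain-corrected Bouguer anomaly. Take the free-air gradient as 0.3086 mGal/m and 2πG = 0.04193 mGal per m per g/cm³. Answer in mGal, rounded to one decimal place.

83.0

Free-air correction = 0.3086 × 2689.6 = 830.01 mGal
Free-air anomaly = 981402.49 − 981959.55 + (830.01) = 272.95 mGal
Bouguer slab correction = 0.04193 × 1.71 × 2689.6 = 192.85 mGal
Simple Bouguer anomaly = 272.95 − (192.85) = 80.10 mGal
Complete Bouguer anomaly = 80.10 + 2.89 = 82.99 mGal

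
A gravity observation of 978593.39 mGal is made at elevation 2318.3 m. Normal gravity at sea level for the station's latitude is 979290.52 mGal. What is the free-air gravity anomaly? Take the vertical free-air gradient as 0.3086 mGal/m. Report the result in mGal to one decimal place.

Free-air correction = 0.3086 × 2318.3 = 715.43 mGal
Free-air anomaly = 978593.39 − 979290.52 + (715.43) = 18.30 mGal

18.3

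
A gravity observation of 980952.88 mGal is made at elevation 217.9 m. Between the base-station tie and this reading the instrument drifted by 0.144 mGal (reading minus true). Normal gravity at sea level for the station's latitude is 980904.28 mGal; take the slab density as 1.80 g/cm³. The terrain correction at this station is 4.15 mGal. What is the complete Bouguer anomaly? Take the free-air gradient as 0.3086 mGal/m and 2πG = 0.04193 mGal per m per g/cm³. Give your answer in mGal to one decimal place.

Drift-corrected reading = 980952.88 − (0.144) = 980952.736 mGal
Free-air correction = 0.3086 × 217.9 = 67.24 mGal
Free-air anomaly = 980952.736 − 980904.28 + (67.24) = 115.696 mGal
Bouguer slab correction = 0.04193 × 1.80 × 217.9 = 16.45 mGal
Simple Bouguer anomaly = 115.696 − (16.45) = 99.246 mGal
Complete Bouguer anomaly = 99.246 + 4.15 = 103.396 mGal

103.4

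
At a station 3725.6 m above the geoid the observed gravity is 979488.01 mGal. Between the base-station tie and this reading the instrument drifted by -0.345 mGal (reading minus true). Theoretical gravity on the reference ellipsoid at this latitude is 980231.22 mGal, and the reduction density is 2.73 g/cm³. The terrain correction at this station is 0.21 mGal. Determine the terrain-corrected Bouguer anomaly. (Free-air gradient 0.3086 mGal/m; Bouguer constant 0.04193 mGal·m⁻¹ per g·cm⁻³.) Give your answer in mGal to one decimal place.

-19.4

Drift-corrected reading = 979488.01 − (-0.345) = 979488.355 mGal
Free-air correction = 0.3086 × 3725.6 = 1149.72 mGal
Free-air anomaly = 979488.355 − 980231.22 + (1149.72) = 406.855 mGal
Bouguer slab correction = 0.04193 × 2.73 × 3725.6 = 426.47 mGal
Simple Bouguer anomaly = 406.855 − (426.47) = -19.615 mGal
Complete Bouguer anomaly = -19.615 + 0.21 = -19.405 mGal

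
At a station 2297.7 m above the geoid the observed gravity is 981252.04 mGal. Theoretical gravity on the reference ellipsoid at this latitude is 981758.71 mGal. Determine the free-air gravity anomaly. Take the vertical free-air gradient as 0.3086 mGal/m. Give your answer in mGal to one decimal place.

202.4

Free-air correction = 0.3086 × 2297.7 = 709.07 mGal
Free-air anomaly = 981252.04 − 981758.71 + (709.07) = 202.40 mGal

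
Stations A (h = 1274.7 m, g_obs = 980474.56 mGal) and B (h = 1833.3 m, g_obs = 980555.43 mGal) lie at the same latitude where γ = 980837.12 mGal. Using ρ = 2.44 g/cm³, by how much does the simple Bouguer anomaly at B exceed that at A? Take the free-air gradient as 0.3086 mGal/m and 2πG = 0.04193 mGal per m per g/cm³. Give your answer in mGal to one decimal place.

196.1

Δg_SB(A) = 980474.56 − 980837.12 + 0.3086×1274.7 − 0.04193×2.44×1274.7 = -99.60 mGal
Δg_SB(B) = 980555.43 − 980837.12 + 0.3086×1833.3 − 0.04193×2.44×1833.3 = 96.50 mGal
Difference = 96.50 − (-99.60) = 196.10 mGal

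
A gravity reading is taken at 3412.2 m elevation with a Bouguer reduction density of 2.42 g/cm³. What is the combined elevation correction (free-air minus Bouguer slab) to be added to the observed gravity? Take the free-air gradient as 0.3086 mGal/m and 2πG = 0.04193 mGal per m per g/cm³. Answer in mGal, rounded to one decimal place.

Combined gradient = 0.3086 − 0.04193 × 2.42 = 0.2071294 mGal/m
Combined elevation correction = 0.2071294 × 3412.2 = 706.8 mGal

706.8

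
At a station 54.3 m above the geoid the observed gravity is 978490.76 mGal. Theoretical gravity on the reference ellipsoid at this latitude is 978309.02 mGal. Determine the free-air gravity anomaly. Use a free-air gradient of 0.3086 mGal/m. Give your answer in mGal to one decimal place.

Free-air correction = 0.3086 × 54.3 = 16.76 mGal
Free-air anomaly = 978490.76 − 978309.02 + (16.76) = 198.50 mGal

198.5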